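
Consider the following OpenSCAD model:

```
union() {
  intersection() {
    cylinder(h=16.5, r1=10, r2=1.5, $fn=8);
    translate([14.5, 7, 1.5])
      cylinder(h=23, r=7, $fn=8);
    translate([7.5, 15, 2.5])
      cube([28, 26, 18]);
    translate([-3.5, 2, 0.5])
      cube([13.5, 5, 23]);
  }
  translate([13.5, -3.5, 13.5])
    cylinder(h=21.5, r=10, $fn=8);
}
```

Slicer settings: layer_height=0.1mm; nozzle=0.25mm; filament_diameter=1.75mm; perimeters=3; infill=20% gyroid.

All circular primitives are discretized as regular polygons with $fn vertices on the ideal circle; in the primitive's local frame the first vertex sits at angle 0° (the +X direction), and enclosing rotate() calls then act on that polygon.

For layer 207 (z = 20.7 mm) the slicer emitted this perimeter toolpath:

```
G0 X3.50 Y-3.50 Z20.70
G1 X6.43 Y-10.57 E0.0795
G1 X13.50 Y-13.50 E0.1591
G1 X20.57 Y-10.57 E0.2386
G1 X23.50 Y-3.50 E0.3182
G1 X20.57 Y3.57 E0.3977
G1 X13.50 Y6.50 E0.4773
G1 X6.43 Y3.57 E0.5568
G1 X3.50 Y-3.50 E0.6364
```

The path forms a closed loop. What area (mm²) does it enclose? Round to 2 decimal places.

Apply the shoelace formula to the sequence of (X, Y) vertices; enclosed area = 282.80 mm².

282.80 mm²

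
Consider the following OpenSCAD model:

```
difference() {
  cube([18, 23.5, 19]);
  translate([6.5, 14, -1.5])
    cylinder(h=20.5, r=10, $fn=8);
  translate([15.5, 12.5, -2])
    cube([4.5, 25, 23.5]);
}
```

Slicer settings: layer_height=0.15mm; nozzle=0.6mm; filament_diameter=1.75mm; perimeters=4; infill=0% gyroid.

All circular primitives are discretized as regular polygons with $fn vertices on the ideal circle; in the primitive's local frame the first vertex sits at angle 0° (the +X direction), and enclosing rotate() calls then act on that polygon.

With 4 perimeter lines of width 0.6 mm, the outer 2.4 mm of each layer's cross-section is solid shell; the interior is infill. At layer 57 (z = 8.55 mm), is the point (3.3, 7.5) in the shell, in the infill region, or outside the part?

outside

At z = 8.55 mm: the 18×23.5 cube contributes its full rectangle; the r=10 cylinder at (6.5, 14) gives a regular 8-gon of circumradius 10 (constant along its height); the 4.5×25 cube at (15.5, 12.5) contributes its full rectangle; Subtracting the remaining from the first: starting from the 18×23.5 cube, the r=10 cylinder at (6.5, 14) partially overlaps it — only the 253.32 mm² overlap (of its 282.84 mm²) is removed, clipping the outline; the 4.5×25 cube at (15.5, 12.5) partially overlaps it — only the 25.26 mm² overlap (of its 112.50 mm²) is removed, clipping the outline — 3 connected regions. Overall, the cross-section has 3 separate islands. The nearest boundary edge runs (0.00, 6.69)→(6.50, 4.00); distance from the point to it = 2.01 mm. The point is not inside any of the regions above, so it lies outside the cross-section (2.01 mm from the nearest boundary).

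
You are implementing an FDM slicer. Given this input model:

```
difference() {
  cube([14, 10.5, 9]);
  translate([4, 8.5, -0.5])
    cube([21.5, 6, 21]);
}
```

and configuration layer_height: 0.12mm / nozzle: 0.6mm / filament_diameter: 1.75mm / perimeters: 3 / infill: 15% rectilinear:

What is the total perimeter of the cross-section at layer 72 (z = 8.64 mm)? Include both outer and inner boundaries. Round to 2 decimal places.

At z = 8.64 mm: the cube (footprint 14×10.5) is included at this height (perimeter 49.00 mm); the cube at (4, 8.5) (footprint 21.5×6) is included at this height (perimeter 55.00 mm); Subtracting the remaining from the first: starting from the 14×10.5 cube, the 21.5×6 cube at (4, 8.5) partially overlaps it — only the 20.00 mm² overlap (of its 129.00 mm²) is removed, clipping the outline — boundary = 49.00 mm. Overall, the cross-section is a single solid region. Total boundary length (outer) = 49.00 mm.

49.00 mm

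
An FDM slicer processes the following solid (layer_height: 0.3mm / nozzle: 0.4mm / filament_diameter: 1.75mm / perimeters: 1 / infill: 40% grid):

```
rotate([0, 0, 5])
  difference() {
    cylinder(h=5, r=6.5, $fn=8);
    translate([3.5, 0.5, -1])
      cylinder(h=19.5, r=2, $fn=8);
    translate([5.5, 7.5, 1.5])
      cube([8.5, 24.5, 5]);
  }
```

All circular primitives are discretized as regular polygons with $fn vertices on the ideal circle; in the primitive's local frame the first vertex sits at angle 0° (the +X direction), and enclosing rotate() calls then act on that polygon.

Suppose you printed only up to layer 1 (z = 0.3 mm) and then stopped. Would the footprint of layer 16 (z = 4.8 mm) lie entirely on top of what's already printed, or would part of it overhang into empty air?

entirely on top

Compare the two slices. At z = 0.3: the r=6.5 cylinder contributes a regular 8-gon of circumradius 6.5 (area = (8/2)·6.500²·sin(360°/8) = 119.50 mm²); the cylinder at (3.5, 0.5): section is a regular 8-gon, circumradius r=2 (area = (8/2)·2.000²·sin(360°/8) = 11.31 mm²); the cube at (5.5, 7.5) does not reach this height (z outside [1.5, 6.5]); After the difference (first − rest): starting from the r=6.5 cylinder (119.50 mm²), the r=2 cylinder at (3.5, 0.5) lies wholly inside it (removes its full 11.31 mm² and its 12.25 mm outline becomes a hole wall) — area = 108.19 mm²; (rotated 5° about Z; rotation is an isometry so areas/perimeters/island counts are preserved). At z = 4.8: the cylinder: section is a regular 8-gon, circumradius r=6.5 (area = (8/2)·6.500²·sin(360°/8) = 119.50 mm²); the cylinder at (3.5, 0.5): section is a regular 8-gon, circumradius r=2 (area = (8/2)·2.000²·sin(360°/8) = 11.31 mm²); the cube at (5.5, 7.5) is present — its section is the full 8.5×24.5 rectangle (area 208.25 mm²); After the difference (first − rest): starting from the r=6.5 cylinder (119.50 mm²), the r=2 cylinder at (3.5, 0.5) lies wholly inside it (removes its full 11.31 mm² and its 12.25 mm outline becomes a hole wall); the 8.5×24.5 cube at (5.5, 7.5) misses the remaining region (no effect) — area = 108.19 mm²; (whole slice rotated 5° about Z — lengths, areas and connectivity unchanged). Checking containment: the cross-section at z = 4.8 is a subset of the cross-section at z = 0.3.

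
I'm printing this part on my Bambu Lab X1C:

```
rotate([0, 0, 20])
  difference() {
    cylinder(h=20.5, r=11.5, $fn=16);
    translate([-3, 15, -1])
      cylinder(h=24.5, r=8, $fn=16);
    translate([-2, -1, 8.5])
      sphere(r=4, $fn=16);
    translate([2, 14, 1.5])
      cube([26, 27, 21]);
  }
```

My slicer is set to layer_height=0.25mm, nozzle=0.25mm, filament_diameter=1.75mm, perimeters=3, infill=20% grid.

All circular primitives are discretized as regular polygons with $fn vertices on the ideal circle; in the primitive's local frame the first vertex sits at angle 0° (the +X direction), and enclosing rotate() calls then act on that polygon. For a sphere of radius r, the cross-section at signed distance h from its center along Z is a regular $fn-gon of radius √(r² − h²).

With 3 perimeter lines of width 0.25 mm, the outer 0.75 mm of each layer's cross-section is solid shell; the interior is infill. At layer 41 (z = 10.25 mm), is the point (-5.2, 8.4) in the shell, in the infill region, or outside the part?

At z = 10.25 mm: the r=11.5 cylinder gives a regular 16-gon of circumradius 11.5 (constant along its height); the cylinder at (-3, 15): section is a regular 16-gon, circumradius r=8; the sphere at (-2, -1): section is a regular 16-gon, circumradius = √(r²−h²) = √(4²−1.75²) = 3.597; the cube at (2, 14) (footprint 26×27) is included at this height; After the difference (first − rest): starting from the r=11.5 cylinder, the r=8 cylinder at (-3, 15) partially overlaps it — only the 30.68 mm² overlap (of its 195.93 mm²) is removed, clipping the outline; the r=4 sphere at (-2, -1) lies wholly inside it (removes its full 39.61 mm² and its 22.45 mm outline becomes a hole wall); the 26×27 cube at (2, 14) misses the remaining region (no effect) — 1 connected region with 1 hole; (whole slice rotated 20° about Z — lengths, areas and connectivity unchanged). Overall, the cross-section is one region with 1 hole. Undo the 20° rotation: the query point maps to (-2.013, 9.672) in the un-rotated model frame. The nearest boundary edge runs (-3.00, 7.00)→(0.06, 7.61); distance from the point to it = 2.43 mm. The point is not inside any of the regions above, so it lies outside the cross-section (2.43 mm from the nearest boundary).

outside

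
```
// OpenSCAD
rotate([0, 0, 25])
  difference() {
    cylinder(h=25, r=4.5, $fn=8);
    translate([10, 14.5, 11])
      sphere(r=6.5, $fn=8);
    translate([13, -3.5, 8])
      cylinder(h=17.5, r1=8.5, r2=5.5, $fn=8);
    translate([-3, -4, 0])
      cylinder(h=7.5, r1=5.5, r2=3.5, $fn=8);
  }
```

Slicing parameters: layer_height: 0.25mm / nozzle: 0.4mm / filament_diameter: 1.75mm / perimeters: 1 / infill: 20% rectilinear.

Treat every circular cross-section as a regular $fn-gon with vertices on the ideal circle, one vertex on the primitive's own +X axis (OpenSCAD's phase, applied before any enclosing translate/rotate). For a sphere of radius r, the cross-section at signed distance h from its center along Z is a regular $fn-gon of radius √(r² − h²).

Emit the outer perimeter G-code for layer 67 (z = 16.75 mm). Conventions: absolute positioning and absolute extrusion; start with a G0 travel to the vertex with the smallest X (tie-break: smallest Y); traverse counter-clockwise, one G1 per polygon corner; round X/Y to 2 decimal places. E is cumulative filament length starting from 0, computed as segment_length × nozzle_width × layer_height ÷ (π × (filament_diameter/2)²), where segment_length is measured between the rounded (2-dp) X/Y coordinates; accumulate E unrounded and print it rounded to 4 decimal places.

G0 X-4.23 Y1.54 Z16.75
G1 X-4.08 Y-1.90 E0.1432
G1 X-1.54 Y-4.23 E0.2865
G1 X1.90 Y-4.08 E0.4296
G1 X4.23 Y-1.54 E0.5729
G1 X4.08 Y1.90 E0.7161
G1 X1.54 Y4.23 E0.8594
G1 X-1.90 Y4.08 E1.0025
G1 X-4.23 Y1.54 E1.1458

At z = 16.75 mm: the r=4.5 cylinder contributes a regular 8-gon of circumradius 4.5; the sphere at (10, 14.5): section is a regular 8-gon, circumradius = √(r²−h²) = √(6.5²−5.75²) = 3.031; the cone at (13, -3.5) (r1=8.5→r2=5.5) has section circumradius 7.000 here — a regular 8-gon; the cone at (-3, -4) does not reach this height (z outside [0, 7.5]); Taking the first minus the rest: starting from the r=4.5 cylinder, the r=6.5 sphere at (10, 14.5) misses the remaining region (no effect); the cone at (13, -3.5) misses the remaining region (no effect) — 1 connected region; (whole slice rotated 25° about Z — lengths, areas and connectivity unchanged). The outline is a single polygon with 8 vertices. Extrusion per mm of travel: 0.4 × 0.25 / (π × 0.875²) = 0.041575. Accumulating E over each segment gives final E = 1.1458.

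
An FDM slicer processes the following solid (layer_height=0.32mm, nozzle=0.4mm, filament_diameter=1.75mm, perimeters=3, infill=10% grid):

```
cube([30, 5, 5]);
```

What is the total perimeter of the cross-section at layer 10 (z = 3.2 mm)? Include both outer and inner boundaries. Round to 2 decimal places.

At z = 3.2 mm: the 30×5 cube contributes its full rectangle (perimeter 70.00 mm). Overall, the cross-section is a single solid region. Total boundary length (outer) = 70.00 mm.

70.00 mm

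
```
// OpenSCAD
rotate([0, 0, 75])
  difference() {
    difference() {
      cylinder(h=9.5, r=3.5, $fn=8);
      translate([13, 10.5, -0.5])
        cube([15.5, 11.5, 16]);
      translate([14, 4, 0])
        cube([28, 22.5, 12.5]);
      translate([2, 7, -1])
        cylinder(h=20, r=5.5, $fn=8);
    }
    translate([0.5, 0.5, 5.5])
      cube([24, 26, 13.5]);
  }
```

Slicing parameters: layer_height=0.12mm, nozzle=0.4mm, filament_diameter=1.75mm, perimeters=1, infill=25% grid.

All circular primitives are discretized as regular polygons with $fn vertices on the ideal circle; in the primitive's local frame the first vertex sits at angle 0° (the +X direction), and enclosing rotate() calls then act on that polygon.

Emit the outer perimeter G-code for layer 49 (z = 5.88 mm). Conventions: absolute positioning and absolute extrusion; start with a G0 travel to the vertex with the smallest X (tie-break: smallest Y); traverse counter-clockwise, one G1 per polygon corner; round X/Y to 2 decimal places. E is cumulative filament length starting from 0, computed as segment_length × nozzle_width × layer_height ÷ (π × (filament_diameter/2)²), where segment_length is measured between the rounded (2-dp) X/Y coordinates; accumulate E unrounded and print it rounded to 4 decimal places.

G0 X-3.18 Y-0.61 Z5.88
G1 X-3.03 Y-1.75 E0.0229
G1 X-0.91 Y-3.38 E0.0763
G1 X1.75 Y-3.03 E0.1299
G1 X3.38 Y-0.91 E0.1832
G1 X3.03 Y1.75 E0.2368
G1 X0.91 Y3.38 E0.2901
G1 X0.37 Y3.31 E0.3010
G1 X-0.35 Y0.61 E0.3568
G1 X-1.92 Y1.03 E0.3892
G1 X-3.18 Y-0.61 E0.4305

At z = 5.88 mm: the cylinder: section is a regular 8-gon, circumradius r=3.5; the cube at (13, 10.5) (footprint 15.5×11.5) is included at this height; the cube at (14, 4) (footprint 28×22.5) is included at this height; the r=5.5 cylinder at (2, 7) gives a regular 8-gon of circumradius 5.5 (constant along its height); Subtracting the remaining from the first: starting from the r=3.5 cylinder, the 15.5×11.5 cube at (13, 10.5) misses the remaining region (no effect); the 28×22.5 cube at (14, 4) misses the remaining region (no effect); the r=5.5 cylinder at (2, 7) partially overlaps it — only the 3.74 mm² overlap (of its 85.56 mm²) is removed, clipping the outline — 1 connected region; the 24×26 cube at (0.5, 0.5) contributes its full rectangle; Taking the first minus the rest: starting from the result so far, the 24×26 cube at (0.5, 0.5) partially overlaps it — only the 3.19 mm² overlap (of its 624.00 mm²) is removed, clipping the outline — 1 connected region; (whole slice rotated 75° about Z — lengths, areas and connectivity unchanged). The outline is a single polygon with 10 vertices. Extrusion per mm of travel: 0.4 × 0.12 / (π × 0.875²) = 0.019956. Accumulating E over each segment gives final E = 0.4305.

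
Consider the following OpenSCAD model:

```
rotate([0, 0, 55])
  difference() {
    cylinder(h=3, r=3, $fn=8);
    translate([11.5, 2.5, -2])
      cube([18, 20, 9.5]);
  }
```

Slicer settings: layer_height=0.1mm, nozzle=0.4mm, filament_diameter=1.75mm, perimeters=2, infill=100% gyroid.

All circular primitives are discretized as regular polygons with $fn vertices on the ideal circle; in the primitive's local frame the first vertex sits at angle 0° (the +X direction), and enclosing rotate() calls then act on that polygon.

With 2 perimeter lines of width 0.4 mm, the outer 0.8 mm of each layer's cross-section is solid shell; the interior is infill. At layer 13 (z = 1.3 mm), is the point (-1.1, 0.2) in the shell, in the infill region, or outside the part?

At z = 1.3 mm: the r=3 cylinder contributes a regular 8-gon of circumradius 3; the cube at (11.5, 2.5) (footprint 18×20) is included at this height; Subtracting the remaining from the first: starting from the r=3 cylinder, the 18×20 cube at (11.5, 2.5) misses the remaining region (no effect) — 1 connected region; (rotated 55° about Z; rotation is an isometry so areas/perimeters/island counts are preserved). Overall, the cross-section is a single solid region. Undo the 55° rotation: the query point maps to (-0.467, 1.016) in the un-rotated model frame. The nearest boundary edge runs (-2.12, 2.12)→(0.00, 3.00); distance from the point to it = 1.65 mm. The point is inside the cross-section and 1.65 mm from the nearest boundary — more than the 0.8 mm shell width (2 × 0.4), so it's in the infill interior.

infill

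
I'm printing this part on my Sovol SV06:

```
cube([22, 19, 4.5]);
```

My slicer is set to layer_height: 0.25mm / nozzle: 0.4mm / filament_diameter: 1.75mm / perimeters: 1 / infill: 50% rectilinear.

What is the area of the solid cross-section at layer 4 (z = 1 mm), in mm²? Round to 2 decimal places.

418.00 mm²

At z = 1 mm: the cube (footprint 22×19) is included at this height (area 418.00 mm²). Overall, the cross-section is a single solid region. Net area = 418.00 mm².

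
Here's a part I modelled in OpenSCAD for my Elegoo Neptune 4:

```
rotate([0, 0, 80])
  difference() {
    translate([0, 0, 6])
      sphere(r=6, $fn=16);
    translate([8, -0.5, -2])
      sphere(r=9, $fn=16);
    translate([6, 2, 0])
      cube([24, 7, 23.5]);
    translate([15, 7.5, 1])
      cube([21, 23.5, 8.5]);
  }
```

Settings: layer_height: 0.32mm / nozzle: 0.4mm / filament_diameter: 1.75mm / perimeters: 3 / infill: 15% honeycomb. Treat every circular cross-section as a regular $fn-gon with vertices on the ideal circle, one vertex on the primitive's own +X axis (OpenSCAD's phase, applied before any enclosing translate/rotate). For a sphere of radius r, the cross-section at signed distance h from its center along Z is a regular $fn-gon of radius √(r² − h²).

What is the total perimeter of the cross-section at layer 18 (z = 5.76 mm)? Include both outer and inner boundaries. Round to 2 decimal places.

37.76 mm

At z = 5.76 mm: the sphere: section is a regular 16-gon, circumradius = √(r²−h²) = √(6²−0.24²) = 5.995 (perimeter = 2·16·5.995·sin(180°/16) = 37.43 mm); the r=9 sphere at (8, -0.5) slices to a regular 16-gon of circumradius 4.559 (√(r²−h²) with h=7.76 from center) (perimeter = 2·16·4.559·sin(180°/16) = 28.46 mm); the cube at (6, 2) is present — its section is the full 24×7 rectangle (perimeter 62.00 mm); the 21×23.5 cube at (15, 7.5) contributes its full rectangle (perimeter 89.00 mm); Taking the first minus the rest: starting from the r=6 sphere, the r=9 sphere at (8, -0.5) partially overlaps it — only the 10.80 mm² overlap (of its 63.62 mm²) is removed, clipping the outline; the 24×7 cube at (6, 2) misses the remaining region (no effect); the 21×23.5 cube at (15, 7.5) misses the remaining region (no effect) — boundary = 37.76 mm; (whole slice rotated 80° about Z — lengths, areas and connectivity unchanged). Overall, the cross-section is a single solid region. Total boundary length (outer) = 37.76 mm.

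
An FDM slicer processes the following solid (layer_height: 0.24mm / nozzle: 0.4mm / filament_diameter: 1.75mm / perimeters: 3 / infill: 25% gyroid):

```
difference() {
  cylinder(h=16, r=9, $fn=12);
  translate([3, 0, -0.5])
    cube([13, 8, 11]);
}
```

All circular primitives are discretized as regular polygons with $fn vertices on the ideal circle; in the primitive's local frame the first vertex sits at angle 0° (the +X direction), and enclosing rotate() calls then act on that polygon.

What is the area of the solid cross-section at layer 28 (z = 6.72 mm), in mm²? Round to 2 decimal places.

At z = 6.72 mm: the cylinder: section is a regular 12-gon, circumradius r=9 (area = (12/2)·9.000²·sin(360°/12) = 243.00 mm²); the cube at (3, 0) (footprint 13×8) is included at this height (area 104.00 mm²); After the difference (first − rest): starting from the r=9 cylinder (243.00 mm²), the 13×8 cube at (3, 0) partially overlaps it — only the 34.88 mm² overlap (of its 104.00 mm²) is removed, clipping the outline — area = 208.12 mm². Overall, the cross-section is a single solid region. Net area = 208.12 mm².

208.12 mm²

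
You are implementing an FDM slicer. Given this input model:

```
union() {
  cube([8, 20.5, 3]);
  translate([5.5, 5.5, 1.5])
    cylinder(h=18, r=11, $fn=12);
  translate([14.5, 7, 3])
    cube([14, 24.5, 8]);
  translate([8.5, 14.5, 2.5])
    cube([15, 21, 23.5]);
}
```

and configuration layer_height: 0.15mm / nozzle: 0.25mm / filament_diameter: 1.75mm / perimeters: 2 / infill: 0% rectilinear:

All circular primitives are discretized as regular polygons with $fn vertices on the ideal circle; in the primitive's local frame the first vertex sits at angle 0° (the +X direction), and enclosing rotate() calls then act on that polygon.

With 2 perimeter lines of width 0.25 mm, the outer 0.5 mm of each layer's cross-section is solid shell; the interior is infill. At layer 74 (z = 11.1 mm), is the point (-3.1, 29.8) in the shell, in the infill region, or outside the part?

outside

At z = 11.1 mm: the cube is absent (z outside [0, 3]); the r=11 cylinder at (5.5, 5.5) gives a regular 12-gon of circumradius 11 (constant along its height); the cube at (14.5, 7) does not reach this height (z outside [3, 11]); the cube at (8.5, 14.5) is present — its section is the full 15×21 rectangle; Merging all regions: the regions partially overlap (shared area 2.29 mm²), so overlapping operands fuse into one piece — 1 connected region. Overall, the cross-section is a single solid region. The nearest boundary edge runs (8.50, 15.70)→(8.50, 35.50); distance from the point to it = 11.60 mm. The point is not inside any of the regions above, so it lies outside the cross-section (11.60 mm from the nearest boundary).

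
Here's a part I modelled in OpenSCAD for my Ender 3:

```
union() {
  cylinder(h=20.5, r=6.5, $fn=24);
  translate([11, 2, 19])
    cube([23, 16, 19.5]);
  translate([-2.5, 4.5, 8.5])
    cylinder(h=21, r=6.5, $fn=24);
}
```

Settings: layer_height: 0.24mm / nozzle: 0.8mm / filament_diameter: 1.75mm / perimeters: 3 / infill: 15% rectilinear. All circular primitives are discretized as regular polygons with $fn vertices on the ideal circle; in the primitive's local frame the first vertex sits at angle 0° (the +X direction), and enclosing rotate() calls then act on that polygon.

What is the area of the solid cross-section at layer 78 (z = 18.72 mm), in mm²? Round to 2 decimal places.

195.95 mm²

At z = 18.72 mm: the r=6.5 cylinder contributes a regular 24-gon of circumradius 6.5 (area = (24/2)·6.500²·sin(360°/24) = 131.22 mm²); the cube at (11, 2) does not reach this height (z outside [19, 38.5]); the r=6.5 cylinder at (-2.5, 4.5) contributes a regular 24-gon of circumradius 6.5 (area = (24/2)·6.500²·sin(360°/24) = 131.22 mm²); Merging all regions: the regions partially overlap — summed areas 262.44 mm² minus the doubly-counted overlap 66.49 mm² gives 195.95 mm² — area = 195.95 mm². Overall, the cross-section is a single solid region. Net area = 195.95 mm².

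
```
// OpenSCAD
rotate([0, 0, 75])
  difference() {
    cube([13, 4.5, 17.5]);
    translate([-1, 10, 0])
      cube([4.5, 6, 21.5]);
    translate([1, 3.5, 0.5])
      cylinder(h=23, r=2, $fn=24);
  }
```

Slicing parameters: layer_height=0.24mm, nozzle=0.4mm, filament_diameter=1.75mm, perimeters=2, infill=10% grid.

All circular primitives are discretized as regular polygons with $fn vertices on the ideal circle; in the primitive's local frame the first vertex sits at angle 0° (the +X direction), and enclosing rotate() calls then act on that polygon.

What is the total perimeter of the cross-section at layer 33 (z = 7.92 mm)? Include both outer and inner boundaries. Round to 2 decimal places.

At z = 7.92 mm: the cube (footprint 13×4.5) is included at this height (perimeter 35.00 mm); the cube at (-1, 10) (footprint 4.5×6) is included at this height (perimeter 21.00 mm); the cylinder at (1, 3.5): section is a regular 24-gon, circumradius r=2 (perimeter = 2·24·2.000·sin(180°/24) = 12.53 mm); After the difference (first − rest): starting from the 13×4.5 cube, the 4.5×6 cube at (-1, 10) misses the remaining region (no effect); the r=2 cylinder at (1, 3.5) partially overlaps it — only the 7.91 mm² overlap (of its 12.42 mm²) is removed, clipping the outline — boundary = 34.76 mm; (rotated 75° about Z; rotation is an isometry so areas/perimeters/island counts are preserved). Overall, the cross-section is a single solid region. Total boundary length (outer) = 34.76 mm.

34.76 mm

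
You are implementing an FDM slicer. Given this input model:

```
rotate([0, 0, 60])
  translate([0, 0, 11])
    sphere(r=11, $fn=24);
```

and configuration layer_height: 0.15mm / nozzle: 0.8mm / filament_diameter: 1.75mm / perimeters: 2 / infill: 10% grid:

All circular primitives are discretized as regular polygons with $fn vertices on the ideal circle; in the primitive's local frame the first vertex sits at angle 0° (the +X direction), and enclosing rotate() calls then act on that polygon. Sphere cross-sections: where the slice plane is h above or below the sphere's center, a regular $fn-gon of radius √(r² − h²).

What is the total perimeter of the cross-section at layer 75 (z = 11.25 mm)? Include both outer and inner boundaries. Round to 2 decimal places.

68.90 mm

At z = 11.25 mm: the r=11 sphere slices to a regular 24-gon of circumradius 10.997 (√(r²−h²) with h=0.25 from center) (perimeter = 2·24·10.997·sin(180°/24) = 68.90 mm); (whole slice rotated 60° about Z — lengths, areas and connectivity unchanged). Overall, the cross-section is a single solid region. Total boundary length (outer) = 68.90 mm.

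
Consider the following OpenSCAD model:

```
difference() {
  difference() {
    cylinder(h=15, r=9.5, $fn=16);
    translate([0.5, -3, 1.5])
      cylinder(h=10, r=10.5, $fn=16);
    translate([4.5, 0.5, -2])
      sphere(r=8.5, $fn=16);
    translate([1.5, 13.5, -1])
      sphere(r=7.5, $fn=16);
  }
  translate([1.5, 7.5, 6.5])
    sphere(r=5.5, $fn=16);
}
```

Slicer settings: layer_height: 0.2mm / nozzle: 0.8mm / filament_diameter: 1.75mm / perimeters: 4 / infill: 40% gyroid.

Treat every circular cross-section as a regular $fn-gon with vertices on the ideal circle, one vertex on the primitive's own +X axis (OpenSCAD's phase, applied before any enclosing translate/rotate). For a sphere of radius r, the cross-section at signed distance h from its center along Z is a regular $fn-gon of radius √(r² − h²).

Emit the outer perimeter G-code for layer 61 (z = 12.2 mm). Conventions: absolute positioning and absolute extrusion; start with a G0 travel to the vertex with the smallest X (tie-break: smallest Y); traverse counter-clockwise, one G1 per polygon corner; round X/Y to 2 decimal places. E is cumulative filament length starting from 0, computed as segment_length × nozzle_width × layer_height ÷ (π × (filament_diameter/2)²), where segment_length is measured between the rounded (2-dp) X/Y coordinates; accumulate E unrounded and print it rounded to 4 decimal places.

G0 X-9.50 Y0.00 Z12.20
G1 X-8.78 Y-3.64 E0.2468
G1 X-6.72 Y-6.72 E0.4933
G1 X-3.64 Y-8.78 E0.7398
G1 X0.00 Y-9.50 E0.9866
G1 X3.64 Y-8.78 E1.2334
G1 X6.72 Y-6.72 E1.4799
G1 X8.78 Y-3.64 E1.7264
G1 X9.50 Y0.00 E1.9732
G1 X8.78 Y3.64 E2.2201
G1 X6.72 Y6.72 E2.4665
G1 X3.64 Y8.78 E2.7130
G1 X0.00 Y9.50 E2.9599
G1 X-3.64 Y8.78 E3.2067
G1 X-6.72 Y6.72 E3.4532
G1 X-8.78 Y3.64 E3.6997
G1 X-9.50 Y0.00 E3.9465

At z = 12.2 mm: the cylinder: section is a regular 16-gon, circumradius r=9.5; the cylinder at (0.5, -3) is absent (z outside [1.5, 11.5]); the sphere at (4.5, 0.5) does not reach this height (|z−center|=14.200 > r=8.5); the sphere at (1.5, 13.5) is not intersected at this z (|z−center|=13.200 > r=7.5); Taking the first minus the rest: none of the subtracted shapes is present at this height, so the r=9.5 cylinder is unchanged — 1 connected region; the sphere at (1.5, 7.5) is not intersected at this z (|z−center|=5.700 > r=5.5); Subtracting the remaining from the first: none of the subtracted shapes is present at this height, so that combined region is unchanged — 1 connected region. The outline is a single polygon with 16 vertices. Extrusion per mm of travel: 0.8 × 0.2 / (π × 0.875²) = 0.066520. Accumulating E over each segment gives final E = 3.9465.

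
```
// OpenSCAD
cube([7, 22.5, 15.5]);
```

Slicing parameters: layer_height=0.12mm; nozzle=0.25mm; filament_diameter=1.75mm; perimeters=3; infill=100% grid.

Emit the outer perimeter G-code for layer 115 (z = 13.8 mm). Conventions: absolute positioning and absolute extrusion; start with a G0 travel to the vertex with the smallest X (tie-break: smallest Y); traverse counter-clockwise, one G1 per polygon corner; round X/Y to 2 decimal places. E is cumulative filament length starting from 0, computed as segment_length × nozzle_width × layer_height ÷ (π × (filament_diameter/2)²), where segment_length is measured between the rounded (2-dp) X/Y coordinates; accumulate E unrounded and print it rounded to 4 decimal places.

G0 X0.00 Y0.00 Z13.80
G1 X7.00 Y0.00 E0.0873
G1 X7.00 Y22.50 E0.3679
G1 X0.00 Y22.50 E0.4552
G1 X0.00 Y0.00 E0.7359

At z = 13.8 mm: the cube (footprint 7×22.5) is included at this height. The outline is a single polygon with 4 vertices. Extrusion per mm of travel: 0.25 × 0.12 / (π × 0.875²) = 0.012473. Accumulating E over each segment gives final E = 0.7359.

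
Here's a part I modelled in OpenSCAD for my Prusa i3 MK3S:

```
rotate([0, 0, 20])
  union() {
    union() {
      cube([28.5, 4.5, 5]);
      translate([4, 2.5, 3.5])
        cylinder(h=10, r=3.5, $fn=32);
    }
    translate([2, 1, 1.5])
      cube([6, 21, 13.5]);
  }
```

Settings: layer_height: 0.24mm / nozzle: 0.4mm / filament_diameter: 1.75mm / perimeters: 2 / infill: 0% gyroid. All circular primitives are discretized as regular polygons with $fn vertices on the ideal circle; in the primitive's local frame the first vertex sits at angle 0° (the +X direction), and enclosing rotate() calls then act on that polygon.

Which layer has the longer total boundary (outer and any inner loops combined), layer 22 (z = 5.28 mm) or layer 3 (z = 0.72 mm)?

layer 3 (z = 0.72 mm)

Layer 22 (z = 5.28): the cube is not intersected at this z (z outside [0, 5]); the cylinder at (4, 2.5): section is a regular 32-gon, circumradius r=3.5 (perimeter = 2·32·3.500·sin(180°/32) = 21.96 mm); Taking the union: only the r=3.5 cylinder at (4, 2.5) is present, so the union is just that shape — boundary = 21.96 mm; the cube at (2, 1) is present — its section is the full 6×21 rectangle (perimeter 54.00 mm); Combining (union): the regions partially overlap (shared area 24.20 mm²), so the edge portions inside another operand are dropped and the merged outline is re-measured after clipping — boundary = 57.27 mm; (rotated 20° about Z; rotation is an isometry so areas/perimeters/island counts are preserved). So its perimeter = 57.27 mm. Layer 3 (z = 0.72): the cube (footprint 28.5×4.5) is included at this height (perimeter 66.00 mm); the cylinder at (4, 2.5) does not reach this height (z outside [3.5, 13.5]); Combining (union): only the 28.5×4.5 cube is present, so the union is just that shape — boundary = 66.00 mm; the cube at (2, 1) is not intersected at this z (z outside [1.5, 15]); Combining (union): only that combined region is present, so the union is just that shape — boundary = 66.00 mm; (whole slice rotated 20° about Z — lengths, areas and connectivity unchanged). So its perimeter = 66.00 mm. Layer 3 is larger (66.00 vs 57.27 mm).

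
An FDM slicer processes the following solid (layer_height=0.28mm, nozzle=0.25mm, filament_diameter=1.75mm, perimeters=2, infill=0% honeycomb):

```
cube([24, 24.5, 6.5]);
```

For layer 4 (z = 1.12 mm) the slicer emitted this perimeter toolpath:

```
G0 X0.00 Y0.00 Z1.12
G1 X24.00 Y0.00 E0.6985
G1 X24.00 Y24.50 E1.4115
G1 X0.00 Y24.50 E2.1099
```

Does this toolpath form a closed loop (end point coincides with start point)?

Start point (G0): (0.00, 0.00). End point (last G1): the path does not return to the start — open.

no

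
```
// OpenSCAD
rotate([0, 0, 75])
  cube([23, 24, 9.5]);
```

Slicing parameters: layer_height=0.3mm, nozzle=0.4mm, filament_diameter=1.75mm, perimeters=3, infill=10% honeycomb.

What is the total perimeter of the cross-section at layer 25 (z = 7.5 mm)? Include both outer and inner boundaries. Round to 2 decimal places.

At z = 7.5 mm: the 23×24 cube contributes its full rectangle (perimeter 94.00 mm); (rotated 75° about Z; rotation is an isometry so areas/perimeters/island counts are preserved). Overall, the cross-section is a single solid region. Total boundary length (outer) = 94.00 mm.

94.00 mm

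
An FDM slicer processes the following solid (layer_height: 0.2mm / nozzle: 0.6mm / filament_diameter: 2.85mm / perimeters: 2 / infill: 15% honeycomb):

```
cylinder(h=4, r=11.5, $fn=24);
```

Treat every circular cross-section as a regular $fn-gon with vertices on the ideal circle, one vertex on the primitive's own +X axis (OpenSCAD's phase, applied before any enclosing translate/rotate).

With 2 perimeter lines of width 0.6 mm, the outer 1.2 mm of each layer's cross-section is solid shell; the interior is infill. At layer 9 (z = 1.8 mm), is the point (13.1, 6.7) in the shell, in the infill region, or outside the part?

outside

At z = 1.8 mm: the r=11.5 cylinder contributes a regular 24-gon of circumradius 11.5. Overall, the cross-section is a single solid region. The nearest boundary edge runs (11.11, 2.98)→(9.96, 5.75); distance from the point to it = 3.27 mm. The point is not inside any of the regions above, so it lies outside the cross-section (3.27 mm from the nearest boundary).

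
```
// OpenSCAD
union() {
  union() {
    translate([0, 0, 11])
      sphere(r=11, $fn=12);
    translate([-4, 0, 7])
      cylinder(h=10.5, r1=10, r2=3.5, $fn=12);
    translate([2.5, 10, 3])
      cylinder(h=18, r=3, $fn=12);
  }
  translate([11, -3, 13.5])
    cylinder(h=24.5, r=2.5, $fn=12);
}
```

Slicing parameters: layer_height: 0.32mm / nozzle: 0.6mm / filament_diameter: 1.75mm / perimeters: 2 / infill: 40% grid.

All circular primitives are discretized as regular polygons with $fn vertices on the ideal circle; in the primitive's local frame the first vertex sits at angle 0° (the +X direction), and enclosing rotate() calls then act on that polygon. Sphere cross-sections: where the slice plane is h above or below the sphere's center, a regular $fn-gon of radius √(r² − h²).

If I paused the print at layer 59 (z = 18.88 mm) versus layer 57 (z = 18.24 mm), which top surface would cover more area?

layer 57 (z = 18.24 mm)

Layer 59 (z = 18.88): the r=11 sphere slices to a regular 12-gon of circumradius 7.675 (√(r²−h²) with h=7.88 from center) (area = (12/2)·7.675²·sin(360°/12) = 176.72 mm²); the cone at (-4, 0) does not reach this height (z outside [7, 17.5]); the r=3 cylinder at (2.5, 10) gives a regular 12-gon of circumradius 3 (constant along its height) (area = (12/2)·3.000²·sin(360°/12) = 27.00 mm²); Combining (union): the regions partially overlap — summed areas 203.72 mm² minus the doubly-counted overlap 0.01 mm² gives 203.71 mm² — area = 203.71 mm²; the r=2.5 cylinder at (11, -3) contributes a regular 12-gon of circumradius 2.5 (area = (12/2)·2.500²·sin(360°/12) = 18.75 mm²); Combining (union): the 2 present regions are separate (no shared area or edge), so areas and boundary lengths simply add and each stays a separate island — area = 222.46 mm². So its area = 222.46 mm². Layer 57 (z = 18.24): the r=11 sphere slices to a regular 12-gon of circumradius 8.281 (√(r²−h²) with h=7.24 from center) (area = (12/2)·8.281²·sin(360°/12) = 205.75 mm²); the cone at (-4, 0) is not intersected at this z (z outside [7, 17.5]); the cylinder at (2.5, 10): section is a regular 12-gon, circumradius r=3 (area = (12/2)·3.000²·sin(360°/12) = 27.00 mm²); Combining (union): the regions partially overlap — summed areas 232.75 mm² minus the doubly-counted overlap 1.52 mm² gives 231.23 mm² — area = 231.23 mm²; the cylinder at (11, -3): section is a regular 12-gon, circumradius r=2.5 (area = (12/2)·2.500²·sin(360°/12) = 18.75 mm²); Taking the union: the 2 present regions are separate (no shared area or edge), so areas and boundary lengths simply add and each stays a separate island — area = 249.98 mm². So its area = 249.98 mm². Layer 57 is larger (249.98 vs 222.46 mm²).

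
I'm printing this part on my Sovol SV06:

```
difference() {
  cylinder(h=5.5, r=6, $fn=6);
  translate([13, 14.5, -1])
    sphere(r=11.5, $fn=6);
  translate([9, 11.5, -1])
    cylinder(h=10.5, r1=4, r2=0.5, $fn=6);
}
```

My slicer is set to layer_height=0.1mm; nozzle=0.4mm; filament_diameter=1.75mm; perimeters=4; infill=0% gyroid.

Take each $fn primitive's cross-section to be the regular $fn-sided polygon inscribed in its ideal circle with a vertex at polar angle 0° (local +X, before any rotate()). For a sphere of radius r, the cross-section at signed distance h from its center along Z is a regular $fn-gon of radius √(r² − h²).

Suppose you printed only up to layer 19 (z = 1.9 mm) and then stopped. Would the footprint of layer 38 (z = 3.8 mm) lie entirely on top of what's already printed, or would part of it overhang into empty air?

Compare the two slices. At z = 1.9: the r=6 cylinder contributes a regular 6-gon of circumradius 6 (area = (6/2)·6.000²·sin(360°/6) = 93.53 mm²); the r=11.5 sphere at (13, 14.5) contributes a regular 6-gon of circumradius √(11.5²−2.9²) = 11.128 (area = (6/2)·11.128²·sin(360°/6) = 321.75 mm²); the cone at (9, 11.5): at t=0.276 of its height the radius interpolates to r₁+(r₂−r₁)t = 3.033, giving a regular 6-gon of that circumradius (area = (6/2)·3.033²·sin(360°/6) = 23.91 mm²); Subtracting the remaining from the first: starting from the r=6 cylinder (93.53 mm²), the r=11.5 sphere at (13, 14.5) misses the remaining region (no effect); the cone at (9, 11.5) misses the remaining region (no effect) — area = 93.53 mm². At z = 3.8: the r=6 cylinder contributes a regular 6-gon of circumradius 6 (area = (6/2)·6.000²·sin(360°/6) = 93.53 mm²); the r=11.5 sphere at (13, 14.5) slices to a regular 6-gon of circumradius 10.450 (√(r²−h²) with h=4.8 from center) (area = (6/2)·10.450²·sin(360°/6) = 283.74 mm²); the cone at (9, 11.5) (r1=4→r2=0.5) has section circumradius 2.400 here — a regular 6-gon (area = (6/2)·2.400²·sin(360°/6) = 14.96 mm²); Subtracting the remaining from the first: starting from the r=6 cylinder (93.53 mm²), the r=11.5 sphere at (13, 14.5) misses the remaining region (no effect); the cone at (9, 11.5) misses the remaining region (no effect) — area = 93.53 mm². Checking containment: the cross-section at z = 3.8 is a subset of the cross-section at z = 1.9.

entirely on top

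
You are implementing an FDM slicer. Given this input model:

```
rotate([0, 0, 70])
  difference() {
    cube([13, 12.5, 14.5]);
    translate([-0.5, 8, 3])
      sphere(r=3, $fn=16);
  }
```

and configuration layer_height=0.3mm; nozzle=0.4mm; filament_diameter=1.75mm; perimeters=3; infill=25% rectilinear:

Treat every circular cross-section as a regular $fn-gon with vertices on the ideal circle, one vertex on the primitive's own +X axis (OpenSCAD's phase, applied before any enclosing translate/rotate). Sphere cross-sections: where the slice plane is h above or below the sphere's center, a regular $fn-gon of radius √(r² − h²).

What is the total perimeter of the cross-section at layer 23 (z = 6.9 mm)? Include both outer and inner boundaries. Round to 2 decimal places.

51.00 mm

At z = 6.9 mm: the cube is present — its section is the full 13×12.5 rectangle (perimeter 51.00 mm); the sphere at (-0.5, 8) is absent (|z−center|=3.900 > r=3); Taking the first minus the rest: none of the subtracted shapes is present at this height, so the 13×12.5 cube is unchanged — boundary = 51.00 mm; (whole slice rotated 70° about Z — lengths, areas and connectivity unchanged). Overall, the cross-section is a single solid region. Total boundary length (outer) = 51.00 mm.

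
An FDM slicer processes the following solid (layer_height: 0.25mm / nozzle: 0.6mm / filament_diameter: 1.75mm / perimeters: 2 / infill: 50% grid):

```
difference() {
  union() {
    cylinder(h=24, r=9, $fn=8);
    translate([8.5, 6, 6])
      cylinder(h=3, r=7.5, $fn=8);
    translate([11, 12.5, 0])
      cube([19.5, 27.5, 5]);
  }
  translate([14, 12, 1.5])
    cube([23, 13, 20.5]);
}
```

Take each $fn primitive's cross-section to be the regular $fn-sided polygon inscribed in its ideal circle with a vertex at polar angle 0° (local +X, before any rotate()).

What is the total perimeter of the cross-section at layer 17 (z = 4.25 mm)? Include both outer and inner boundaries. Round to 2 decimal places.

149.11 mm

At z = 4.25 mm: the r=9 cylinder contributes a regular 8-gon of circumradius 9 (perimeter = 2·8·9.000·sin(180°/8) = 55.11 mm); the cylinder at (8.5, 6) is not intersected at this z (z outside [6, 9]); the cube at (11, 12.5) (footprint 19.5×27.5) is included at this height (perimeter 94.00 mm); Taking the union: the 2 present regions are separate (no shared area or edge), so areas and boundary lengths simply add and each stays a separate island — boundary = 149.11 mm; the 23×13 cube at (14, 12) contributes its full rectangle (perimeter 72.00 mm); Taking the first minus the rest: starting from that combined region, the 23×13 cube at (14, 12) partially overlaps it — only the 206.25 mm² overlap (of its 299.00 mm²) is removed, clipping the outline — boundary = 149.11 mm. Overall, the cross-section has 2 separate islands. Total boundary length (outer) = 149.11 mm.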